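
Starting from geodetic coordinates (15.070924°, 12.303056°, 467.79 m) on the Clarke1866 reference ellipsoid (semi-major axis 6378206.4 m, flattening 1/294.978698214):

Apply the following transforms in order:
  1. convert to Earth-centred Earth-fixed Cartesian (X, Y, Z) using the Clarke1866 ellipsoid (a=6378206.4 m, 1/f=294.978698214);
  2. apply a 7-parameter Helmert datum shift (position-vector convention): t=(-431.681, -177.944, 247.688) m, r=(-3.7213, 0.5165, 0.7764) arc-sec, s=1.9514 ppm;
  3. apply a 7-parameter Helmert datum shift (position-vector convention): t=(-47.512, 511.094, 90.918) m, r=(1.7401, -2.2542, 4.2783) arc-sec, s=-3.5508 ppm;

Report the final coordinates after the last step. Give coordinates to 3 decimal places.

start: φ=15.070924°, λ=12.303056°, h=467.790 m
→ ECEF (a=6378206.400, f=1/294.978698214): X=6019202.4216, Y=1312734.6817, Z=1647699.6375
→ Helmert 7p (PV): X=6018781.6712, Y=1312611.6831, Z=1647911.7847
→ Helmert 7p (PV): X=6018667.5525, Y=1313229.0539, Z=1648073.7018

X=6018667.552 m, Y=1313229.054 m, Z=1648073.702 m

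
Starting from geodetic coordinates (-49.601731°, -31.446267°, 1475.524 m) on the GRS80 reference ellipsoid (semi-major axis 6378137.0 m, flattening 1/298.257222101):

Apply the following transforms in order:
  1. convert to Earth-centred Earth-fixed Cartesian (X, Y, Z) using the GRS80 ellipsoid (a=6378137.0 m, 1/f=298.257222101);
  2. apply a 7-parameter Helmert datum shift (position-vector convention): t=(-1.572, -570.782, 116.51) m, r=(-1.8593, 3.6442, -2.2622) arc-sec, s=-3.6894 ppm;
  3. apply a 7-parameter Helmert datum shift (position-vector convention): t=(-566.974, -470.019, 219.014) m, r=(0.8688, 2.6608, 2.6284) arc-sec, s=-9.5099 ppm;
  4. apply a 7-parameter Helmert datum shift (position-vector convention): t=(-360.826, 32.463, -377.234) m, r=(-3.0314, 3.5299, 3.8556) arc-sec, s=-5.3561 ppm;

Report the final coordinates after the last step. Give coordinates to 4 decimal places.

X=3533041.2266 m, Y=-2162207.9864 m, Z=-4835399.4424 m

start: φ=-49.601731°, λ=-31.446267°, h=1475.524 m
→ ECEF (a=6378137.000, f=1/298.257222101): X=3534222.4547, Y=-2161217.8057, Z=-4835321.1050
→ Helmert 7p (PV): X=3534098.7124, Y=-2161862.9615, Z=-4835229.7150
→ Helmert 7p (PV): X=3533463.3040, Y=-2162247.0212, Z=-4835019.4134
→ Helmert 7p (PV): X=3533041.2266, Y=-2162207.9864, Z=-4835399.4424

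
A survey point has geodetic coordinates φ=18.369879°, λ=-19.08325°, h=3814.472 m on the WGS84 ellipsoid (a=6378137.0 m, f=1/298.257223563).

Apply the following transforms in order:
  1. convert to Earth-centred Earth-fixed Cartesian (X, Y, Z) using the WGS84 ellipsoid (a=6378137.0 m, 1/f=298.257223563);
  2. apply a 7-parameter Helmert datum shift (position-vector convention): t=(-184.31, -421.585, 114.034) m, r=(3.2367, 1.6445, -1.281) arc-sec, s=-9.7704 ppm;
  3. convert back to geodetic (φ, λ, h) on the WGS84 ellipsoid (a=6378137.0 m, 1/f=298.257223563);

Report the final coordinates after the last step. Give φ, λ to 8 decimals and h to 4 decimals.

φ=18.37023111°, λ=-19.08817444°, h=3753.4406 m

start: φ=18.369879°, λ=-19.083250°, h=3814.472 m
→ ECEF (a=6378137.000, f=1/298.257223563): X=5725790.5934, Y=-1980858.3430, Z=1998480.9328
→ Helmert 7p (PV): X=5725553.9715, Y=-1981327.4935, Z=1998498.7077
→ geod (Bowring, a=6378137.000): φ=18.37023111°, λ=-19.08817444°, h=3753.4406 m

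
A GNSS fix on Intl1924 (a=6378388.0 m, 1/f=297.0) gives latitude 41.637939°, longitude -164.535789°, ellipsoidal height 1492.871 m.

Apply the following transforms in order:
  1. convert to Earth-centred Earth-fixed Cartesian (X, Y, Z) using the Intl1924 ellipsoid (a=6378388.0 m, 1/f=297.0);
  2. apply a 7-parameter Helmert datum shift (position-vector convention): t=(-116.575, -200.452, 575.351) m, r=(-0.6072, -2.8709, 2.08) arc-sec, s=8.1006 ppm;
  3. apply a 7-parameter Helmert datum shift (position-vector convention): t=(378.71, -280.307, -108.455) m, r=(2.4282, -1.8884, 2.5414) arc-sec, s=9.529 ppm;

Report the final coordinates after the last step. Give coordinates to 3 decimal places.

X=-4602160.350 m, Y=-1273871.401 m, Z=4217122.097 m

start: φ=41.637939°, λ=-164.535789°, h=1492.871 m
→ ECEF (a=6378388.000, f=1/297.0): X=-4602272.5758, Y=-1273227.8414, Z=4216698.2946
→ Helmert 7p (PV): X=-4602472.2831, Y=-1273472.6045, Z=4217247.4942
→ Helmert 7p (PV): X=-4602160.3496, Y=-1273871.4012, Z=4217122.0965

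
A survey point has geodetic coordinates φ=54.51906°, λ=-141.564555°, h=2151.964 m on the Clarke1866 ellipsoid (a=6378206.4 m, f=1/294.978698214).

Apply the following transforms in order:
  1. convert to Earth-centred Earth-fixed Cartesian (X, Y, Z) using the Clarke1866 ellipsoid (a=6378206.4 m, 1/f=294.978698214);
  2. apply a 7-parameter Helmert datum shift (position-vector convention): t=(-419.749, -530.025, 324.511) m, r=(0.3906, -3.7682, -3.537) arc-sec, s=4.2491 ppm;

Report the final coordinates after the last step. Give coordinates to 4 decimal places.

start: φ=54.519060°, λ=-141.564555°, h=2151.964 m
→ ECEF (a=6378206.400, f=1/294.978698214): X=-2907408.9334, Y=-2307313.8676, Z=5172041.6759
→ Helmert 7p (PV): X=-2907975.0891, Y=-2307813.6348, Z=5172330.6791

X=-2907975.0891 m, Y=-2307813.6348 m, Z=5172330.6791 m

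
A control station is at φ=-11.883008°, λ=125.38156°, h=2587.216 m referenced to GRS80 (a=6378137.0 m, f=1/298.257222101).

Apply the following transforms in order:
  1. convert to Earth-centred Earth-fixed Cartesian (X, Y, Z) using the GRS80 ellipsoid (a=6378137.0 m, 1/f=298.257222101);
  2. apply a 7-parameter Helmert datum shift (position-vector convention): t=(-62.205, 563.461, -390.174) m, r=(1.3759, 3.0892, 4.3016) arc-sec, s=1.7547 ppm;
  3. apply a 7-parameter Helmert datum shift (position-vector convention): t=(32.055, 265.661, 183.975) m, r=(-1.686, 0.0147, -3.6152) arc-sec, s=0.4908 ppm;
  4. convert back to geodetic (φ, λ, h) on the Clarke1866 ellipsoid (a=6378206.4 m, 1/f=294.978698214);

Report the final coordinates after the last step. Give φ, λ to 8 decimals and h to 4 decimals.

start: φ=-11.883008°, λ=125.381560°, h=2587.216 m
→ ECEF (a=6378137.000, f=1/298.257222101): X=-3615898.2487, Y=5091532.6638, Z=-1305273.4786
→ Helmert 7p (PV): X=-3616092.5302, Y=5092038.3571, Z=-1305577.8246
→ Helmert 7p (PV): X=-3615973.0949, Y=5092359.2247, Z=-1305435.8548
→ geod (Bowring, a=6378206.400): φ=-11.88397290°, λ=125.37772929°, h=3263.1950 m

φ=-11.88397290°, λ=125.37772929°, h=3263.1950 m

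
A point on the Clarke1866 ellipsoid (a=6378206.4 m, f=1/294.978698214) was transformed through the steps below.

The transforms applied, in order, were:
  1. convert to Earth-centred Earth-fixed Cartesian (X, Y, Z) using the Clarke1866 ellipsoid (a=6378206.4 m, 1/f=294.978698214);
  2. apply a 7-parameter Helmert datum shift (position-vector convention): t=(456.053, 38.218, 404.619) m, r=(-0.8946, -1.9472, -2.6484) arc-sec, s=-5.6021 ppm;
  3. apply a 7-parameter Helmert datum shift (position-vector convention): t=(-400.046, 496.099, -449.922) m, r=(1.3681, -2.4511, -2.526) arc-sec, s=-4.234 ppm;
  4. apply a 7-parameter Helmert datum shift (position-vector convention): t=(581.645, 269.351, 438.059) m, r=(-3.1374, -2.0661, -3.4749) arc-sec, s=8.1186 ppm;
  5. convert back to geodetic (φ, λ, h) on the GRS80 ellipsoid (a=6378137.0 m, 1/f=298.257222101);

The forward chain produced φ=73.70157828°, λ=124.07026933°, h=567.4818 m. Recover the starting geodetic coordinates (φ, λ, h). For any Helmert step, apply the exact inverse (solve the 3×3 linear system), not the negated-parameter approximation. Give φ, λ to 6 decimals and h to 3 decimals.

start: φ=73.701578°, λ=124.070269°, h=567.482 m
→ ECEF (a=6378137.000, f=1/298.257222101): X=-1005948.9541, Y=1487442.3711, Z=6100219.7050
→ Helmert⁻¹: X=-1006486.3798, Y=1487051.2096, Z=6099764.8252
→ Helmert⁻¹: X=-1006036.3082, Y=1486589.5457, Z=6100242.6705
→ Helmert⁻¹: X=-1006459.5016, Y=1486520.2767, Z=6099888.1721
→ geod (Bowring, a=6378206.400): φ=73.70600300°, λ=124.10025400°, h=264.9870 m

φ=73.706003°, λ=124.100254°, h=264.987 m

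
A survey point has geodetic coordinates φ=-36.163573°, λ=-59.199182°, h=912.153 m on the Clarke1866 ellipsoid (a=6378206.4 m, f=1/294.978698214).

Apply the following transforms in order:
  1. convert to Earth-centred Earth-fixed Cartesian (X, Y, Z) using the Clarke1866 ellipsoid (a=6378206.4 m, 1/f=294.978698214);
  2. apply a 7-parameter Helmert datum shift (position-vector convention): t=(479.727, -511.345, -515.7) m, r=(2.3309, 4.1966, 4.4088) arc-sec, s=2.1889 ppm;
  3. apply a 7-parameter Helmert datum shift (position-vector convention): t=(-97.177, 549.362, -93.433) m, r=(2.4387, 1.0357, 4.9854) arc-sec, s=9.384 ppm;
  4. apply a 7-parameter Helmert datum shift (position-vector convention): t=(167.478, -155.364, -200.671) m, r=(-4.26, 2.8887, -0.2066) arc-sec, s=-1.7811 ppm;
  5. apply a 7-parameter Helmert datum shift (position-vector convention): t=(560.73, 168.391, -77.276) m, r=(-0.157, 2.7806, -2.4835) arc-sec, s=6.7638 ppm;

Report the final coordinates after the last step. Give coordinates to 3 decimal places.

X=2641343.236 m, Y=-4428834.585 m, Z=-3744304.013 m

start: φ=-36.163573°, λ=-59.199182°, h=912.153 m
→ ECEF (a=6378206.400, f=1/294.978698214): X=2640242.6644, Y=-4428904.5095, Z=-3743207.8085
→ Helmert 7p (PV): X=2640746.6779, Y=-4429326.8148, Z=-3743835.4687
→ Helmert 7p (PV): X=2640762.5403, Y=-4428710.9260, Z=-3744029.6629
→ Helmert 7p (PV): X=2640868.4446, Y=-4428938.3726, Z=-3744169.1824
→ Helmert 7p (PV): X=2641343.2361, Y=-4428834.5852, Z=-3744304.0132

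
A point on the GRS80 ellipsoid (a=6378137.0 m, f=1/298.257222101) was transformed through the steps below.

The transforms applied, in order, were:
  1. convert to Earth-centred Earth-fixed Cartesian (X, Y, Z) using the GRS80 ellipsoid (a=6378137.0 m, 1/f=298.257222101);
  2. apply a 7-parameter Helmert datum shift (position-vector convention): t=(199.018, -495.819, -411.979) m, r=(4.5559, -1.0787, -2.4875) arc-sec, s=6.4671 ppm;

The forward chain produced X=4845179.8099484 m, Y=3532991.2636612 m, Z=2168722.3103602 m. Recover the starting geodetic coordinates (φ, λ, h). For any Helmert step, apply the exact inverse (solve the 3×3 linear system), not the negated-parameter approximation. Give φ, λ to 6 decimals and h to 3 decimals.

start: X=4845179.8099, Y=3532991.2637, Z=2168722.3104 m
→ Helmert⁻¹: X=4844918.1885, Y=3533570.5683, Z=2169016.8759
→ geod (Bowring, a=6378137.000): φ=20.00880800°, λ=36.10459700°, h=1180.2350 m

φ=20.008808°, λ=36.104597°, h=1180.235 m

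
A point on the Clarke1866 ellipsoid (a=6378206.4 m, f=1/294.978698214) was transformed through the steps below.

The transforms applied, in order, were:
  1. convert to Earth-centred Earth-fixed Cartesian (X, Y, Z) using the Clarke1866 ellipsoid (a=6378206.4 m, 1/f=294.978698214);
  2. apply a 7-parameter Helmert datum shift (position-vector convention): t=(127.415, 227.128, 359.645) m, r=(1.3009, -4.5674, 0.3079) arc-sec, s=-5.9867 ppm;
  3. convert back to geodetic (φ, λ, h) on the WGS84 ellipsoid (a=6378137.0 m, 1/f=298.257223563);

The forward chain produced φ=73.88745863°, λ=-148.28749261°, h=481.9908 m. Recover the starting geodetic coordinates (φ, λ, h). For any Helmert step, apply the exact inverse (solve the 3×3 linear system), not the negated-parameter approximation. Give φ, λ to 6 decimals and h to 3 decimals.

φ=73.887005°, λ=-148.282269°, h=388.147 m

start: φ=73.887459°, λ=-148.287493°, h=481.991 m
→ ECEF (a=6378137.000, f=1/298.257223563): X=-1510598.4862, Y=-933420.2420, Z=6105927.7655
→ Helmert⁻¹: X=-1510601.1396, Y=-933612.1967, Z=6105644.0109
→ geod (Bowring, a=6378206.400): φ=73.88700500°, λ=-148.28226900°, h=388.1470 m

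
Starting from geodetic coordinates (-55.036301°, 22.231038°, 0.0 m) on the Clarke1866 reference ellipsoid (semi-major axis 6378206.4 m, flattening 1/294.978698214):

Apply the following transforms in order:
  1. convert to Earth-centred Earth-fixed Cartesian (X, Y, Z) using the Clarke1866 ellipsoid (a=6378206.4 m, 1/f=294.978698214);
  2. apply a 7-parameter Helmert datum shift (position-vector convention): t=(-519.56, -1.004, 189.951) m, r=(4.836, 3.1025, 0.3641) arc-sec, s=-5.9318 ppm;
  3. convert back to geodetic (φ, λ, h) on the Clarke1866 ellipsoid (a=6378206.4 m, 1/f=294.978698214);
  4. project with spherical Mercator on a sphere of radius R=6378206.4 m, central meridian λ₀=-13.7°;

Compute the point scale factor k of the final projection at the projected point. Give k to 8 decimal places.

start: φ=-55.036301°, λ=22.231038°, h=0.000 m
→ ECEF (a=6378206.400, f=1/294.978698214): X=3391097.0285, Y=1386024.4810, Z=-5203498.2616
→ Helmert 7p (PV): X=3390476.6395, Y=1386143.2397, Z=-5203295.9549
→ geod (Bowring, a=6378206.400): φ=-55.03915641°, λ=22.23642911°, h=-469.1193 m
→ into merc (λ₀=-13.7°): φ=-55.03915641°, λ−λ₀=35.93642911°
scale k = 1.74515048

1.74515048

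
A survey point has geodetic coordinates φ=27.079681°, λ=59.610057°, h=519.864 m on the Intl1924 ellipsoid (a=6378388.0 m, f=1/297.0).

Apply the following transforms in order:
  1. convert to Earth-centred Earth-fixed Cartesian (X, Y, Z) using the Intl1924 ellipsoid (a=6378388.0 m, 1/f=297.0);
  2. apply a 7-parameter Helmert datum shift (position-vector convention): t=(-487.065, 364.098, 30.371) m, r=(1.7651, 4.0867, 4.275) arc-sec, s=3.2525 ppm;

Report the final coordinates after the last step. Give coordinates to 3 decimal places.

X=2874698.586 m, Y=4903081.472 m, Z=2886380.722 m

start: φ=27.079681°, λ=59.610057°, h=519.864 m
→ ECEF (a=6378388.000, f=1/297.0): X=2875220.7238, Y=4902666.5363, Z=2886355.9752
→ Helmert 7p (PV): X=2874698.5857, Y=4903081.4717, Z=2886380.7219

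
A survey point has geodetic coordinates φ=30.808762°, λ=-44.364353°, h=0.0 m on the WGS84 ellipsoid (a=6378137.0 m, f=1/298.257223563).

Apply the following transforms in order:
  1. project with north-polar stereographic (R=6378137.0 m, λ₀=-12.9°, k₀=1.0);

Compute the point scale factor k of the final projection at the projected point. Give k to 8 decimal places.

1.32259893

start: φ=30.808762°, λ=-44.364353°, h=0.000 m
→ into stereo (λ₀=-12.9°): φ=30.80876200°, λ−λ₀=-31.46435300°
scale k = 1.32259893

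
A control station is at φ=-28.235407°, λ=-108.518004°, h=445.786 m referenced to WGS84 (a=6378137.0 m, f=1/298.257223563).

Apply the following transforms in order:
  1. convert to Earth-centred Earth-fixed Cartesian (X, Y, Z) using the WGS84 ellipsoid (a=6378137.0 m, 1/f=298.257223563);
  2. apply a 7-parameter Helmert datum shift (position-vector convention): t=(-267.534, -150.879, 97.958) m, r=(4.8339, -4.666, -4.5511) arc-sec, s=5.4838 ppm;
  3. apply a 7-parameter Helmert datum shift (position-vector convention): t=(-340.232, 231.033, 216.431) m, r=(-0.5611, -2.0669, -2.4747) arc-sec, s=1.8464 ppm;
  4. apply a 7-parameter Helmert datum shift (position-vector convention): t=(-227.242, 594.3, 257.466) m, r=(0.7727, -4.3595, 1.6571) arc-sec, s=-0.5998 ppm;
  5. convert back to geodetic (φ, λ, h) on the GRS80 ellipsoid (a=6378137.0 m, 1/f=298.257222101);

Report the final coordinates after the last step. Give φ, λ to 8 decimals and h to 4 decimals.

φ=-28.23477389°, λ=-108.52842421°, h=-110.8376 m

start: φ=-28.235407°, λ=-108.518004°, h=445.786 m
→ ECEF (a=6378137.000, f=1/298.257223563): X=-1786139.3092, Y=-5332638.3877, Z=-2999725.3958
→ Helmert 7p (PV): X=-1786466.4415, Y=-5332708.7994, Z=-2999809.2661
→ Helmert 7p (PV): X=-1786843.8923, Y=-5332474.3396, Z=-2999601.7690
→ Helmert 7p (PV): X=-1786963.8244, Y=-5331879.9595, Z=-2999400.2458
→ geod (Bowring, a=6378137.000): φ=-28.23477389°, λ=-108.52842421°, h=-110.8376 m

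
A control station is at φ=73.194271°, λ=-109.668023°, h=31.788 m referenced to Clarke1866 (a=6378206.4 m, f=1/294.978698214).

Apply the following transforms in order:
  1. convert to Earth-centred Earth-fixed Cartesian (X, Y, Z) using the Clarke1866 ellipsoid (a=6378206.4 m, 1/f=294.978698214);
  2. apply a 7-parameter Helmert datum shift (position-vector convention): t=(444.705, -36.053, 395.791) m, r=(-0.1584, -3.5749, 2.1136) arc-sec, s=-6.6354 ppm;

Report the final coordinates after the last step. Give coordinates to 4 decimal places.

X=-622249.1619 m, Y=-1741972.3452 m, Z=6083741.7354 m

start: φ=73.194271°, λ=-109.668023°, h=31.788 m
→ ECEF (a=6378206.400, f=1/294.978698214): X=-622610.4135, Y=-1741946.1425, Z=6083395.7632
→ Helmert 7p (PV): X=-622249.1619, Y=-1741972.3452, Z=6083741.7354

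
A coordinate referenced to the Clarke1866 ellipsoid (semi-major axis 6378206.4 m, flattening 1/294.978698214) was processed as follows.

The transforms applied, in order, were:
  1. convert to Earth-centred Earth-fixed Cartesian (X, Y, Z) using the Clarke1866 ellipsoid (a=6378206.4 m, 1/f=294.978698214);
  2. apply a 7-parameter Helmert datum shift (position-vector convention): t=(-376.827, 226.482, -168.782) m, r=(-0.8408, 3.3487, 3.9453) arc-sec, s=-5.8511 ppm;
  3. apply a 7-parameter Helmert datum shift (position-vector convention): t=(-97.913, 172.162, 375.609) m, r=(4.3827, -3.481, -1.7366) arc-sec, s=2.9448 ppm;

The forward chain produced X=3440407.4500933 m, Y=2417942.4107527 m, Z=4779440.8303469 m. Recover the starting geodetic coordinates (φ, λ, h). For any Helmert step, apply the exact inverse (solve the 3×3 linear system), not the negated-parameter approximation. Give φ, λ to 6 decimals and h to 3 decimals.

start: X=3440407.4501, Y=2417942.4108, Z=4779440.8303 m
→ Helmert⁻¹: X=3440555.5258, Y=2417893.6385, Z=4778941.7087
→ Helmert⁻¹: X=3440921.1382, Y=2417596.0054, Z=4779204.1720
→ geod (Bowring, a=6378206.400): φ=48.84769600°, λ=35.09193100°, h=-28.2100 m

φ=48.847696°, λ=35.091931°, h=-28.210 m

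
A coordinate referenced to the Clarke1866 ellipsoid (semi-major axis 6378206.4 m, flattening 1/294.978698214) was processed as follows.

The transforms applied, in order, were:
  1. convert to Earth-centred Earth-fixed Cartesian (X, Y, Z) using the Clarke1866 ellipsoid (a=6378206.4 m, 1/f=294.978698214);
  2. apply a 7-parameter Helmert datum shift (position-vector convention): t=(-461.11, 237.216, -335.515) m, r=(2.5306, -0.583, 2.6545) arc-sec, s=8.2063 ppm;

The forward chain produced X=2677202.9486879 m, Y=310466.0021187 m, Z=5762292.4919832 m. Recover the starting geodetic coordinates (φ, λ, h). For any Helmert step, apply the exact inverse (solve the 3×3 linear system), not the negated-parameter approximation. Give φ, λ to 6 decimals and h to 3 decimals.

φ=65.080039°, λ=6.609425°, h=1416.897 m

start: X=2677202.9487, Y=310466.0021, Z=5762292.4920 m
→ Helmert⁻¹: X=2677662.3657, Y=310262.4797, Z=5762569.3427
→ geod (Bowring, a=6378206.400): φ=65.08003900°, λ=6.60942500°, h=1416.8970 m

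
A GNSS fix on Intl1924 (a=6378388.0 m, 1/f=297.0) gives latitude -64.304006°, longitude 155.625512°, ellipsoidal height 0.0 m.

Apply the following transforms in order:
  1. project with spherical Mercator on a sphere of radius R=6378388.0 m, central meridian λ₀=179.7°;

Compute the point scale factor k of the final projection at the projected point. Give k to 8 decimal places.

2.30629390

start: φ=-64.304006°, λ=155.625512°, h=0.000 m
→ into merc (λ₀=179.7°): φ=-64.30400600°, λ−λ₀=-24.07448800°
scale k = 2.30629390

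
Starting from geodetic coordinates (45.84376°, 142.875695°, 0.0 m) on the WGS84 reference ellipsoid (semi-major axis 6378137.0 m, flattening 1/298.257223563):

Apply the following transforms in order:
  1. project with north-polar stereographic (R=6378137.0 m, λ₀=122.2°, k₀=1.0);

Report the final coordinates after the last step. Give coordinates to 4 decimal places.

start: φ=45.843760°, λ=142.875695°, h=0.000 m
→ stereo (R=6378137.0, λ₀=122.2°): E=1826865.1141, N=-4840867.6495

E=1826865.1141 m, N=-4840867.6495 m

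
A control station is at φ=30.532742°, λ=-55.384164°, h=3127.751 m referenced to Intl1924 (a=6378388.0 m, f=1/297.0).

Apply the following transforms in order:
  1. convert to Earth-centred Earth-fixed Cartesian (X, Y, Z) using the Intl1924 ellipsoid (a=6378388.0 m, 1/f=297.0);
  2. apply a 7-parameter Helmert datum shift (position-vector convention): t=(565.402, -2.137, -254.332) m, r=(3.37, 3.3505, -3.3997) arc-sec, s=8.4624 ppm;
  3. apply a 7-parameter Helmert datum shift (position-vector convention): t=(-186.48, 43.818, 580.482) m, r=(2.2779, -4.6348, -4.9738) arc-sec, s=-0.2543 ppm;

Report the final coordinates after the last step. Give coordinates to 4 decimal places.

start: φ=30.532742°, λ=-55.384164°, h=3127.751 m
→ ECEF (a=6378388.000, f=1/297.0): X=3125198.8560, Y=-4527555.8992, Z=3223017.3707
→ Helmert 7p (PV): X=3125768.4340, Y=-4527700.5197, Z=3222665.5751
→ Helmert 7p (PV): X=3125399.5660, Y=-4527766.5137, Z=3223265.4721

X=3125399.5660 m, Y=-4527766.5137 m, Z=3223265.4721 m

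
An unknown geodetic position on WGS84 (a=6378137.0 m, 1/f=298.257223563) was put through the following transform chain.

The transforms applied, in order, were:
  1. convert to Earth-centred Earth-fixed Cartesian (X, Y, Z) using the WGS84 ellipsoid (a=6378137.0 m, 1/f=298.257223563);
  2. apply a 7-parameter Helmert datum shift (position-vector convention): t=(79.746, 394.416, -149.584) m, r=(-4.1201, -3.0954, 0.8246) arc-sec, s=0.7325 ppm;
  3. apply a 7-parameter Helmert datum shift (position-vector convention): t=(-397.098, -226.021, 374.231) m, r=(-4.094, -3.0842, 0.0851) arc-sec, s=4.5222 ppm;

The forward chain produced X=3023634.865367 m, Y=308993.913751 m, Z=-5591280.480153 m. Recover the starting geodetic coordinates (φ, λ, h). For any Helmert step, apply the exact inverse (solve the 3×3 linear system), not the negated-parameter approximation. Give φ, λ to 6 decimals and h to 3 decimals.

start: X=3023634.8654, Y=308993.9138, Z=-5591280.4802 m
→ Helmert⁻¹: X=3023934.8057, Y=309328.2738, Z=-5591668.5008
→ Helmert⁻¹: X=3023770.1681, Y=309033.2333, Z=-5591554.0256
→ geod (Bowring, a=6378137.000): φ=-61.63299600°, λ=5.83544200°, h=2677.1080 m

φ=-61.632996°, λ=5.835442°, h=2677.108 m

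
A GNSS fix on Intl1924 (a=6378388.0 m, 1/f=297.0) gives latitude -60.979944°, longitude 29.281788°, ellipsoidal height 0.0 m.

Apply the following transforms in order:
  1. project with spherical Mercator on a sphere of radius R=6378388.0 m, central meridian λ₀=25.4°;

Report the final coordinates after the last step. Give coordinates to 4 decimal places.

start: φ=-60.979944°, λ=29.281788°, h=0.000 m
→ merc (R=6378388.0, λ₀=25.4°): E=432135.6688, N=-8621558.7705

E=432135.6688 m, N=-8621558.7705 m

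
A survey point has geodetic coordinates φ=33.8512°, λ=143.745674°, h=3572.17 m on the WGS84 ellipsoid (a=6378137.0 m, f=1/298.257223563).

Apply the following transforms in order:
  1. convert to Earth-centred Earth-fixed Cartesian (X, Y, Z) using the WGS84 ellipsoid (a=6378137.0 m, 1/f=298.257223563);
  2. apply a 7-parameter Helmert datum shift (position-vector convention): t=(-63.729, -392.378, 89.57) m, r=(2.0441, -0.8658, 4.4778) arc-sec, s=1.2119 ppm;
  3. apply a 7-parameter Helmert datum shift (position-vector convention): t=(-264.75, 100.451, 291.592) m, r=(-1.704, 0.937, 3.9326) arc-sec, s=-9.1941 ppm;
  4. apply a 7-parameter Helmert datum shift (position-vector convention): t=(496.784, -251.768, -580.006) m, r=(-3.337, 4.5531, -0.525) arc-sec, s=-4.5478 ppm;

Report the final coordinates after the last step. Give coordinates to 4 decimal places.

X=-4278122.6930 m, Y=3136783.7504 m, Z=3534548.3371 m

start: φ=33.851200°, λ=143.745674°, h=3572.170 m
→ ECEF (a=6378137.000, f=1/298.257223563): X=-4278303.9273, Y=3137478.9459, Z=3534741.1212
→ Helmert 7p (PV): X=-4278455.7899, Y=3136962.4629, Z=3534848.1094
→ Helmert 7p (PV): X=-4278724.9539, Y=3136981.7029, Z=3535100.7223
→ Helmert 7p (PV): X=-4278122.6930, Y=3136783.7504, Z=3534548.3371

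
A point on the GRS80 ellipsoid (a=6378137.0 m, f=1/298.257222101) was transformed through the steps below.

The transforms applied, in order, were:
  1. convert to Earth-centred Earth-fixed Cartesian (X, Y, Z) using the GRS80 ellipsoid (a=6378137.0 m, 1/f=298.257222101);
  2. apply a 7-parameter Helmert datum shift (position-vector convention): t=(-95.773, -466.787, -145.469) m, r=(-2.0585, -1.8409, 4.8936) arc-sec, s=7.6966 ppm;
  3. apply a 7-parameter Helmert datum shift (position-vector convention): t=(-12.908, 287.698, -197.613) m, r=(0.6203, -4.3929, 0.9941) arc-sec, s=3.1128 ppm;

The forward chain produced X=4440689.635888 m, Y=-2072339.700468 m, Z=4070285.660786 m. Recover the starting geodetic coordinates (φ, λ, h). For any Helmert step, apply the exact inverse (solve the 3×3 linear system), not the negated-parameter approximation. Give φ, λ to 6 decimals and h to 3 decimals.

start: X=4440689.6359, Y=-2072339.7005, Z=4070285.6608 m
→ Helmert⁻¹: X=4440765.4203, Y=-2072630.1084, Z=4070382.2596
→ Helmert⁻¹: X=4440814.1776, Y=-2072293.3530, Z=4070436.0844
→ geod (Bowring, a=6378137.000): φ=39.90262600°, λ=-25.01597600°, h=1151.5930 m

φ=39.902626°, λ=-25.015976°, h=1151.593 m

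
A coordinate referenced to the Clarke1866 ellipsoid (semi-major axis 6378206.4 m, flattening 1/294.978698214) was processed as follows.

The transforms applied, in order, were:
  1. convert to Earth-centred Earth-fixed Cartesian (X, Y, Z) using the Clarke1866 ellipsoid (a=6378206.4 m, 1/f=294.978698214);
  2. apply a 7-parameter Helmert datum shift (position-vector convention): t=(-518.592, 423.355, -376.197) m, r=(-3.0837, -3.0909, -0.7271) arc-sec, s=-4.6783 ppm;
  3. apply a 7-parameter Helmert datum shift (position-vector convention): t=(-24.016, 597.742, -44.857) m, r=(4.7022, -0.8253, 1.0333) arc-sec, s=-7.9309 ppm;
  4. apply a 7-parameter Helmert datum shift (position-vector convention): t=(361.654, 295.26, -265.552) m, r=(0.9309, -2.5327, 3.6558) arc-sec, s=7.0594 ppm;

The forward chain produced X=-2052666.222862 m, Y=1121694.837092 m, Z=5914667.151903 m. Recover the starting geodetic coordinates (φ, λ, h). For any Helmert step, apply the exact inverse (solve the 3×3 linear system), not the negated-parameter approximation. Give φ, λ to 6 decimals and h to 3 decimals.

φ=68.564818°, λ=151.366604°, h=1309.189 m

start: X=-2052666.2229, Y=1121694.8371, Z=5914667.1519 m
→ Helmert⁻¹: X=-2052920.8789, Y=1121454.7411, Z=5914911.0946
→ Helmert⁻¹: X=-2052883.8617, Y=1121011.0160, Z=5914985.5213
→ Helmert⁻¹: X=-2052290.1777, Y=1120497.2321, Z=5915436.8977
→ geod (Bowring, a=6378206.400): φ=68.56481800°, λ=151.36660400°, h=1309.1890 m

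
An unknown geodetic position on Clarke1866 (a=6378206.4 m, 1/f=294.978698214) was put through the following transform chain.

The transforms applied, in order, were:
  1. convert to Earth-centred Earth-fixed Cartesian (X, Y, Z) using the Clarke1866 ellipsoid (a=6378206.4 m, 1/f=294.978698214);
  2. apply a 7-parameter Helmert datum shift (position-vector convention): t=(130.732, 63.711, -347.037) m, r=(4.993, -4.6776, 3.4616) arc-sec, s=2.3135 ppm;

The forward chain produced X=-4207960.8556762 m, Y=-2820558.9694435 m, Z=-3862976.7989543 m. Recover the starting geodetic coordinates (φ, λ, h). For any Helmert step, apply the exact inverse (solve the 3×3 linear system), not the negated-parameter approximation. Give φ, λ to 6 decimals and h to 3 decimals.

φ=-37.510273°, λ=-146.167262°, h=298.915 m

start: X=-4207960.8557, Y=-2820558.9694, Z=-3862976.7990 m
→ Helmert⁻¹: X=-4208216.7805, Y=-2820639.0289, Z=-3862457.1148
→ geod (Bowring, a=6378206.400): φ=-37.51027300°, λ=-146.16726200°, h=298.9150 m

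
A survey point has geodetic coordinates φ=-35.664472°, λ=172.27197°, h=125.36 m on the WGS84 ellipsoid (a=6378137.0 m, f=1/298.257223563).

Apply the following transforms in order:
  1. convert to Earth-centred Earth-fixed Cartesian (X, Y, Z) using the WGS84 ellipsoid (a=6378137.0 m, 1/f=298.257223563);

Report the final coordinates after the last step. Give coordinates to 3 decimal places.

start: φ=-35.664472°, λ=172.271970°, h=125.360 m
→ ECEF (a=6378137.000, f=1/298.257223563): X=-5140775.9741, Y=697621.2745, Z=-3698082.1260

X=-5140775.974 m, Y=697621.275 m, Z=-3698082.126 m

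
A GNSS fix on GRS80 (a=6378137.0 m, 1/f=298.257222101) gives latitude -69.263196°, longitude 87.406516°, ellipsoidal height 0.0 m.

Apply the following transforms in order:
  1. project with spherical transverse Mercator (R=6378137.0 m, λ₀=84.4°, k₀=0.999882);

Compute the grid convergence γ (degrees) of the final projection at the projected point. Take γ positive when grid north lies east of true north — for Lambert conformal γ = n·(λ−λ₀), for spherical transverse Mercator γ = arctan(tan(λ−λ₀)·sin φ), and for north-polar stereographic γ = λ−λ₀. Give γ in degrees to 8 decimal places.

-2.81206765

start: φ=-69.263196°, λ=87.406516°, h=0.000 m
→ into tm (λ₀=84.4°): φ=-69.26319600°, λ−λ₀=3.00651600°
convergence γ = -2.81206765°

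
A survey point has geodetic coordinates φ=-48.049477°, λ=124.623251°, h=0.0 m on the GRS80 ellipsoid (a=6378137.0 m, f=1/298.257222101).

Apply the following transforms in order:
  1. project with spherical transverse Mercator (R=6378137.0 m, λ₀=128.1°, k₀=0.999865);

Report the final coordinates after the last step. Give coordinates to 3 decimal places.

start: φ=-48.049477°, λ=124.623251°, h=0.000 m
→ tm (R=6378137.0, λ₀=128.1°): E=-258673.2173, N=-5353961.5226

E=-258673.217 m, N=-5353961.523 m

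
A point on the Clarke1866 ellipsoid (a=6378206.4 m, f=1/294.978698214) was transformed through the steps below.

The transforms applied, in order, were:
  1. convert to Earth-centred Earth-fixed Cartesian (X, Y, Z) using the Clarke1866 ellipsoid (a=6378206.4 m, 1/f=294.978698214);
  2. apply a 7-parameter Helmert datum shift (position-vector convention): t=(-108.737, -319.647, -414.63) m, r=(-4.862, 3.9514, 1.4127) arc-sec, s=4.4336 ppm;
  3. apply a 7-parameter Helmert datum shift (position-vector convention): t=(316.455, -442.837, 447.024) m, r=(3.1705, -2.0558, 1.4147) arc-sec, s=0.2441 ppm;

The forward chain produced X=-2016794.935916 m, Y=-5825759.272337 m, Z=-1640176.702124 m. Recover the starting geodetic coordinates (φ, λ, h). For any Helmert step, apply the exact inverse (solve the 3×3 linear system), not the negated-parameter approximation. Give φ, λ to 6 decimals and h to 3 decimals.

start: X=-2016794.9359, Y=-5825759.2723, Z=-1640176.7021 m
→ Helmert⁻¹: X=-2017167.2031, Y=-5825326.3947, Z=-1640513.6798
→ Helmert⁻¹: X=-2017057.9956, Y=-5824928.4435, Z=-1640267.7220
→ geod (Bowring, a=6378206.400): φ=-14.99765100°, λ=-109.09996200°, h=2006.9000 m

φ=-14.997651°, λ=-109.099962°, h=2006.900 m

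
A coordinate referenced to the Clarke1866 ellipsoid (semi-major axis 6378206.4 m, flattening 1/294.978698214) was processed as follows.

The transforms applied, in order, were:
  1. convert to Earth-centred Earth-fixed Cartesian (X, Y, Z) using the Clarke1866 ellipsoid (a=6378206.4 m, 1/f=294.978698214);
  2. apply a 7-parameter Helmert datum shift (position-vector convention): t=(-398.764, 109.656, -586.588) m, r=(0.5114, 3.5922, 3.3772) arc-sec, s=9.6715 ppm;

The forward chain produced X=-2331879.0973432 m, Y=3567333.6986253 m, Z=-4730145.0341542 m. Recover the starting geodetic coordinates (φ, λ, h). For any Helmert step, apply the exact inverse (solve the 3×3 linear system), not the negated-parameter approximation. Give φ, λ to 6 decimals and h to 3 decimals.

φ=-48.173740°, λ=123.166207°, h=-19.684 m

start: X=-2331879.0973, Y=3567333.6986, Z=-4730145.0342 m
→ Helmert⁻¹: X=-2331317.0106, Y=3567215.9873, Z=-4729562.1500
→ geod (Bowring, a=6378206.400): φ=-48.17374000°, λ=123.16620700°, h=-19.6840 m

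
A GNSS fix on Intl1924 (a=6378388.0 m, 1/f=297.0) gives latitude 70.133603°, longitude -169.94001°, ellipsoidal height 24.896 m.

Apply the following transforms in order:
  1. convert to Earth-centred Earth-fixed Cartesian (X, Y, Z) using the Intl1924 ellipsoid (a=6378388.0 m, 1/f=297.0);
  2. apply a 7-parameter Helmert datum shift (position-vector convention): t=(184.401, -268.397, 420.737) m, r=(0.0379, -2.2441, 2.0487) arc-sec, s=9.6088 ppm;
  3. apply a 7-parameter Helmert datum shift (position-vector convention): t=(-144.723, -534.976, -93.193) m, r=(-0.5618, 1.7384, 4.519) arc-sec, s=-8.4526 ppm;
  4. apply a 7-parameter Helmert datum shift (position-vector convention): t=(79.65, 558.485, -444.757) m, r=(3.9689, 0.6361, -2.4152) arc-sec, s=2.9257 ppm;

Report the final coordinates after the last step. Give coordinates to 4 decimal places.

start: φ=70.133603°, λ=-169.940010°, h=24.896 m
→ ECEF (a=6378388.000, f=1/297.0): X=-2140611.8997, Y=-379759.0144, Z=5976285.1294
→ Helmert 7p (PV): X=-2140509.3163, Y=-380053.4201, Z=5976739.9321
→ Helmert 7p (PV): X=-2140577.2484, Y=-380615.8005, Z=5976615.2953
→ Helmert 7p (PV): X=-2140489.8865, Y=-380148.3655, Z=5976187.3017

X=-2140489.8865 m, Y=-380148.3655 m, Z=5976187.3017 m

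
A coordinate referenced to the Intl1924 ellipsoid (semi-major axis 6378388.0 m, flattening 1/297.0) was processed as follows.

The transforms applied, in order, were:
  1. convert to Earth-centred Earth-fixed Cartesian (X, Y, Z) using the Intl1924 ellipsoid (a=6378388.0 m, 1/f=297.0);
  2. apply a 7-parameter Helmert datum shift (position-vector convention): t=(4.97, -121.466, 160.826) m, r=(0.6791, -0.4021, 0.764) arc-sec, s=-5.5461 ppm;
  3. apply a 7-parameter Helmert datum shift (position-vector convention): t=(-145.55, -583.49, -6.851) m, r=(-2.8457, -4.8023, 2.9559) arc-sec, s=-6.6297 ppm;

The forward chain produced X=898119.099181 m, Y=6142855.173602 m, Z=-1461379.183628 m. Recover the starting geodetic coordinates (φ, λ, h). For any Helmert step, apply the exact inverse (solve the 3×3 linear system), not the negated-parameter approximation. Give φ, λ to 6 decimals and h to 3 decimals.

φ=-13.331993°, λ=81.680959°, h=1402.366 m

start: X=898119.0992, Y=6142855.1736, Z=-1461379.1836 m
→ Helmert⁻¹: X=898324.6216, Y=6143486.6803, Z=-1461318.1785
→ Helmert⁻¹: X=898344.5406, Y=6143634.0803, Z=-1461509.0884
→ geod (Bowring, a=6378388.000): φ=-13.33199300°, λ=81.68095900°, h=1402.3660 m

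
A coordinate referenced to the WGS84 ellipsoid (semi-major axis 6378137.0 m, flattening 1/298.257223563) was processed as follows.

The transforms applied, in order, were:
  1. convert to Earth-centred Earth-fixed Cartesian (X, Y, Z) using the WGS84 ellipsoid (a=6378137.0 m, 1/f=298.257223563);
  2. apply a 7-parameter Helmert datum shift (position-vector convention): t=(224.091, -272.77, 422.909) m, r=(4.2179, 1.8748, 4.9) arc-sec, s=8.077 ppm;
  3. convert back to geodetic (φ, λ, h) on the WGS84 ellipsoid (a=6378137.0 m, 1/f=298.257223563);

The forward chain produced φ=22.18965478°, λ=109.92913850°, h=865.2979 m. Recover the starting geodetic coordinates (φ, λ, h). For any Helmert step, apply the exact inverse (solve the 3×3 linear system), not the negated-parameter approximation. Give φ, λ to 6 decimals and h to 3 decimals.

φ=22.183700°, λ=109.928955°, h=961.932 m

start: φ=22.189655°, λ=109.929138°, h=865.298 m
→ ECEF (a=6378137.000, f=1/298.257223563): X=-2014260.1791, Y=5555503.0731, Z=2394198.2130
→ Helmert⁻¹: X=-2014357.7721, Y=5555827.7694, Z=2393624.0497
→ geod (Bowring, a=6378137.000): φ=22.18370000°, λ=109.92895500°, h=961.9320 m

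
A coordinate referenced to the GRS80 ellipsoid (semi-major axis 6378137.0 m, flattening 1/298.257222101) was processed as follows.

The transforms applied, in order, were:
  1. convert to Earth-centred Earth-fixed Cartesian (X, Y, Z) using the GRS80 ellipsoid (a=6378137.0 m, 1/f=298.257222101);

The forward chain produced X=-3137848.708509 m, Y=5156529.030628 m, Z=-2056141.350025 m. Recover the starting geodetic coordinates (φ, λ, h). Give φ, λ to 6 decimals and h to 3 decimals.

start: X=-3137848.7085, Y=5156529.0306, Z=-2056141.3500 m
→ geod (Bowring, a=6378137.000): φ=-18.92836000°, λ=121.32133000°, h=898.3550 m

φ=-18.928360°, λ=121.321330°, h=898.355 m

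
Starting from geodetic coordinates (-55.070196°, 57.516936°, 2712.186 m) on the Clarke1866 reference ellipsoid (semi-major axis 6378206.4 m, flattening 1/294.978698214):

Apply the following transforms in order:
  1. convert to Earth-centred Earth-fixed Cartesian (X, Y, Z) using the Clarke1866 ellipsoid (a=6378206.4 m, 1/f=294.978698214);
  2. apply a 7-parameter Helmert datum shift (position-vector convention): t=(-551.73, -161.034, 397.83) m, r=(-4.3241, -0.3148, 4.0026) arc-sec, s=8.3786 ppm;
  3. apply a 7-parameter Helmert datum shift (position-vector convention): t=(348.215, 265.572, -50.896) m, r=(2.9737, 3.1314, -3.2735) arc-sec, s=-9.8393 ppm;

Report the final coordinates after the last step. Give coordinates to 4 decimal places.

start: φ=-55.070196°, λ=57.516936°, h=2712.186 m
→ ECEF (a=6378206.400, f=1/294.978698214): X=1966610.5078, Y=3088974.6861, Z=-5207883.3108
→ Helmert 7p (PV): X=1966023.2610, Y=3088768.5180, Z=-5207590.8714
→ Helmert 7p (PV): X=1966322.0931, Y=3089047.5741, Z=-5207575.8451

X=1966322.0931 m, Y=3089047.5741 m, Z=-5207575.8451 m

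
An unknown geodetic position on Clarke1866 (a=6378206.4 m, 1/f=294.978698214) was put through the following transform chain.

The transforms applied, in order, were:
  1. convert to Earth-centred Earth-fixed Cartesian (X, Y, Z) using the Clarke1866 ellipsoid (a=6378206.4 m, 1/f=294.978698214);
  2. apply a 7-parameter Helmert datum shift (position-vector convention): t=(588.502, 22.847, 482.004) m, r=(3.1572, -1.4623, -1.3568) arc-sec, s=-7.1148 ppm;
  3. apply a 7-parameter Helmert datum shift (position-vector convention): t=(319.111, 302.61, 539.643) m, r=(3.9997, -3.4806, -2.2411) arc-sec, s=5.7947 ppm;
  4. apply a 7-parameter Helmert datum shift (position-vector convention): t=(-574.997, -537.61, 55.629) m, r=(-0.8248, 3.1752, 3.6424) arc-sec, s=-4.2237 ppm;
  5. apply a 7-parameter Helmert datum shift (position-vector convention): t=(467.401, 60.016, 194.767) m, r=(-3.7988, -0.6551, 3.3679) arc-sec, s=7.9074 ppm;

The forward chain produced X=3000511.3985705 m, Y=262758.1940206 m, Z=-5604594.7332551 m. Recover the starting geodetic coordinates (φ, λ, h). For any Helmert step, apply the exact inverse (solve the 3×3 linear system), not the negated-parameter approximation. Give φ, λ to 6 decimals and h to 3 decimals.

φ=-61.919970°, λ=5.006757°, h=2000.118 m

start: X=3000511.3986, Y=262758.1940, Z=-5604594.7333 m
→ Helmert⁻¹: X=3000006.7646, Y=262750.3398, Z=-5604749.8703
→ Helmert⁻¹: X=3000685.3630, Y=263258.4853, Z=-5604781.9277
→ Helmert⁻¹: X=3000251.4227, Y=262878.2560, Z=-5605344.8148
→ Helmert⁻¹: X=2999642.7916, Y=262791.2039, Z=-5605891.9916
→ geod (Bowring, a=6378206.400): φ=-61.91997000°, λ=5.00675700°, h=2000.1180 m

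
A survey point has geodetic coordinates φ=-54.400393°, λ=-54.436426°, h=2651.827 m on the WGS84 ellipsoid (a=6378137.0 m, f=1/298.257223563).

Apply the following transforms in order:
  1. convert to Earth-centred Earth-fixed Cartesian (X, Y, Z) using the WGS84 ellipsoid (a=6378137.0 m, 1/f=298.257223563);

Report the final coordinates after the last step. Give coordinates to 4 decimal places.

start: φ=-54.400393°, λ=-54.436426°, h=2651.827 m
→ ECEF (a=6378137.000, f=1/298.257223563): X=2165093.0985, Y=-3028235.6141, Z=-5164969.8126

X=2165093.0985 m, Y=-3028235.6141 m, Z=-5164969.8126 m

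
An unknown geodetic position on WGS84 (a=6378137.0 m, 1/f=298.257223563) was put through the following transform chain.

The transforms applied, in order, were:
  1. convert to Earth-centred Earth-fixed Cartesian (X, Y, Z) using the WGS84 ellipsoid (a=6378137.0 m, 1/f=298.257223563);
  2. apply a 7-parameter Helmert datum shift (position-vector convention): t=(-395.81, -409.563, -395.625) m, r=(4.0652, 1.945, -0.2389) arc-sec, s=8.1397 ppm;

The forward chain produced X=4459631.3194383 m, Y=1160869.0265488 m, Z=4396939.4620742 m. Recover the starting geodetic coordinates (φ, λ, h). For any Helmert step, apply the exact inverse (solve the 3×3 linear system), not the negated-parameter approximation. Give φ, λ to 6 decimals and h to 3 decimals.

start: X=4459631.3194, Y=1160869.0265, Z=4396939.4621 m
→ Helmert⁻¹: X=4459948.0163, Y=1161360.9680, Z=4397318.4612
→ geod (Bowring, a=6378137.000): φ=43.84777800°, λ=14.59556700°, h=2033.9330 m

φ=43.847778°, λ=14.595567°, h=2033.933 m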